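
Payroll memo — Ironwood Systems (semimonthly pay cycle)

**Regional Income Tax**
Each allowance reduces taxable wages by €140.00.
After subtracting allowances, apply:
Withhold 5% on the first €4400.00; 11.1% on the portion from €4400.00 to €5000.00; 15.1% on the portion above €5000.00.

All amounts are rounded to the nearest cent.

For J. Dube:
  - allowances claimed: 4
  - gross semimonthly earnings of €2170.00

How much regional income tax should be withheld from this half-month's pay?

€80.50

Regional Income Tax: taxable = €2170.00 − 4×€140.00 = €1610.00
  5% × €1610.00 = €80.50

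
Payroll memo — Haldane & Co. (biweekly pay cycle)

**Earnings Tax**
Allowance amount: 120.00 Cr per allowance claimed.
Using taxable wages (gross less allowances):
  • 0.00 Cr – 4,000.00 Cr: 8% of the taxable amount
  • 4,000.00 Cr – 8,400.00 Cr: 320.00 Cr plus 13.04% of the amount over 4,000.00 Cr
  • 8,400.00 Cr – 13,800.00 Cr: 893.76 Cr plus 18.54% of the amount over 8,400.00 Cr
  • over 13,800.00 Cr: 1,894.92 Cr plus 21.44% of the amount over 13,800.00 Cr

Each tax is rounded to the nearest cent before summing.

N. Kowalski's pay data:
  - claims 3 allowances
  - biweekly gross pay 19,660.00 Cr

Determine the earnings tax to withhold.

Earnings Tax: taxable = 19,660.00 Cr − 3×120.00 Cr = 19,300.00 Cr
  1,894.92 Cr + 21.44% × (19,300.00 Cr − 13,800.00 Cr) = 1,894.92 Cr + 21.44% × 5,500.00 Cr = 3,074.12 Cr

3,074.12 Cr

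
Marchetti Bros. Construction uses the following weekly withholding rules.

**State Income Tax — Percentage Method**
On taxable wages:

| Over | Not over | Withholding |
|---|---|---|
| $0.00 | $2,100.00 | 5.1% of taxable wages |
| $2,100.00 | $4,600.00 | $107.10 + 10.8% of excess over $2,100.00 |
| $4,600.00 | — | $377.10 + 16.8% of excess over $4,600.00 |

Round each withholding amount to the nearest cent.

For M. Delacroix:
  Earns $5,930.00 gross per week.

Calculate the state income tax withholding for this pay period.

$600.54

State Income Tax: taxable = $5,930.00
  $377.10 + 16.8% × ($5,930.00 − $4,600.00) = $377.10 + 16.8% × $1,330.00 = $600.54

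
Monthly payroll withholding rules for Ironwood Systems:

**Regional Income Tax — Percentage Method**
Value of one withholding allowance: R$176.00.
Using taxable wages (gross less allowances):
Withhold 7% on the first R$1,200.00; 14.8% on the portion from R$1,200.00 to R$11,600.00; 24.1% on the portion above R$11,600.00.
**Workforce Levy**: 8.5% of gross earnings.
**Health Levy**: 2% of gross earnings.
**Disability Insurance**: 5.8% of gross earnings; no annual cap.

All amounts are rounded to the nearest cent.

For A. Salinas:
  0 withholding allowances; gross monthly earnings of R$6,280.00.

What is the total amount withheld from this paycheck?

Regional Income Tax: taxable = R$6,280.00
  R$84.00 + 14.8% × (R$6,280.00 − R$1,200.00) = R$84.00 + 14.8% × R$5,080.00 = R$835.84
Workforce Levy: 8.5% × R$6,280.00 = R$533.80
Health Levy: 2% × R$6,280.00 = R$125.60
Disability Insurance: 5.8% × R$6,280.00 = R$364.24
Total: R$835.84 + R$533.80 + R$125.60 + R$364.24 = R$1,859.48

R$1,859.48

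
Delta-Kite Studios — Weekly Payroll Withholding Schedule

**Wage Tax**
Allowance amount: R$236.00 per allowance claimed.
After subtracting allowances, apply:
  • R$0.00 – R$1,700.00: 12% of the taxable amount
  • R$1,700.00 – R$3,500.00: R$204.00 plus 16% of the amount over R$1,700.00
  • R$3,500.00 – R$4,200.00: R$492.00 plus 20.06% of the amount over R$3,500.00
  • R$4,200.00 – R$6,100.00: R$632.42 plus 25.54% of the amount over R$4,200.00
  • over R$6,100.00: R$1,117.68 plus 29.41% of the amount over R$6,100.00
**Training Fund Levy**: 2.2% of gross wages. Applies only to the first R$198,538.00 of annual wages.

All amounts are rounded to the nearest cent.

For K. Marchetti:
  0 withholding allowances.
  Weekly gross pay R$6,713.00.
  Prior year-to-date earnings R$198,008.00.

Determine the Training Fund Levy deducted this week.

R$11.66

Training Fund Levy: cap R$198,538.00 − YTD R$198,008.00 = R$530.00 subject; 2.2% × R$530.00 = R$11.66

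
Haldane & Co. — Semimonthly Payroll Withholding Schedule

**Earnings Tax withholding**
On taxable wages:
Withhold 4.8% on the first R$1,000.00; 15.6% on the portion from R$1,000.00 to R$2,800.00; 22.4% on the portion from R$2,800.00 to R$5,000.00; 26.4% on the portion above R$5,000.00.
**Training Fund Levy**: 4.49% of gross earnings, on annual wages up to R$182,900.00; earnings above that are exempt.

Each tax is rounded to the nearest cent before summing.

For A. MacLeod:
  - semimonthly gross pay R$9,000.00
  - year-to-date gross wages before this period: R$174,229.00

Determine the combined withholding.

R$2,266.93

Earnings Tax: taxable = R$9,000.00
  R$821.60 + 26.4% × (R$9,000.00 − R$5,000.00) = R$821.60 + 26.4% × R$4,000.00 = R$1,877.60
Training Fund Levy: cap R$182,900.00 − YTD R$174,229.00 = R$8,671.00 subject; 4.49% × R$8,671.00 = R$389.33
Total: R$1,877.60 + R$389.33 = R$2,266.93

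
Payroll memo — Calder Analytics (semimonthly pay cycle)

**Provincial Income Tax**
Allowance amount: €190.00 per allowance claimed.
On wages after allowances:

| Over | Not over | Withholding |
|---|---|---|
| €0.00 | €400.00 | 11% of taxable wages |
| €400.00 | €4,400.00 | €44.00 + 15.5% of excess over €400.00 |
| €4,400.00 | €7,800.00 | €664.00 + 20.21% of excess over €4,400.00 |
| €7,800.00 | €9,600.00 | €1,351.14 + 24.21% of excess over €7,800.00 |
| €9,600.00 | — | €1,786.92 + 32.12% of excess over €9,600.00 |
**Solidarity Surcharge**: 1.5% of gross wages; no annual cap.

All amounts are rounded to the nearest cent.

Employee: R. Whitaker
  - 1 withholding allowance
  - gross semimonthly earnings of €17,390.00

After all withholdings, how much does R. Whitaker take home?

€12,901.11

Provincial Income Tax: taxable = €17,390.00 − 1×€190.00 = €17,200.00
  €1,786.92 + 32.12% × (€17,200.00 − €9,600.00) = €1,786.92 + 32.12% × €7,600.00 = €4,228.04
Solidarity Surcharge: 1.5% × €17,390.00 = €260.85
Total withheld: €4,228.04 + €260.85 = €4,488.89
Net pay: €17,390.00 − €4,488.89 = €12,901.11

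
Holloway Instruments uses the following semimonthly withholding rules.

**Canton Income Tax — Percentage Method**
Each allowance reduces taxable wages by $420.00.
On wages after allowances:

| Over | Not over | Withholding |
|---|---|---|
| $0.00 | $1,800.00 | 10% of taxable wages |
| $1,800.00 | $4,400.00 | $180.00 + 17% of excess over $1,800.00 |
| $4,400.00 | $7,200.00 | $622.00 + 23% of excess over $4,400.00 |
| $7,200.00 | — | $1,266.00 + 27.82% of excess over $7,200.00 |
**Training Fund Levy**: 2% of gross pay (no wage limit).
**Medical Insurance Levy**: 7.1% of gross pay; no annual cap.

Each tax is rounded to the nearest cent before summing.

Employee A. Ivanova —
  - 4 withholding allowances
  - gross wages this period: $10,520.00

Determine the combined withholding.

$2,679.57

Canton Income Tax: taxable = $10,520.00 − 4×$420.00 = $8,840.00
  $1,266.00 + 27.82% × ($8,840.00 − $7,200.00) = $1,266.00 + 27.82% × $1,640.00 = $1,722.25
Training Fund Levy: 2% × $10,520.00 = $210.40
Medical Insurance Levy: 7.1% × $10,520.00 = $746.92
Total: $1,722.25 + $210.40 + $746.92 = $2,679.57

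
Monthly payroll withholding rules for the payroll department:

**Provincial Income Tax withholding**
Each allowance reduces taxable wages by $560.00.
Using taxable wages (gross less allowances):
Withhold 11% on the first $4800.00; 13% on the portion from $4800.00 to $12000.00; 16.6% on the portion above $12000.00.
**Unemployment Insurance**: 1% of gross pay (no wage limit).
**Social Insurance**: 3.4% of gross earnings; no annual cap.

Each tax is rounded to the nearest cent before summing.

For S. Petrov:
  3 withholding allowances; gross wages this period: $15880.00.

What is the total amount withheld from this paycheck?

Provincial Income Tax: taxable = $15880.00 − 3×$560.00 = $14200.00
  $1464.00 + 16.6% × ($14200.00 − $12000.00) = $1464.00 + 16.6% × $2200.00 = $1829.20
Unemployment Insurance: 1% × $15880.00 = $158.80
Social Insurance: 3.4% × $15880.00 = $539.92
Total: $1829.20 + $158.80 + $539.92 = $2527.92

$2527.92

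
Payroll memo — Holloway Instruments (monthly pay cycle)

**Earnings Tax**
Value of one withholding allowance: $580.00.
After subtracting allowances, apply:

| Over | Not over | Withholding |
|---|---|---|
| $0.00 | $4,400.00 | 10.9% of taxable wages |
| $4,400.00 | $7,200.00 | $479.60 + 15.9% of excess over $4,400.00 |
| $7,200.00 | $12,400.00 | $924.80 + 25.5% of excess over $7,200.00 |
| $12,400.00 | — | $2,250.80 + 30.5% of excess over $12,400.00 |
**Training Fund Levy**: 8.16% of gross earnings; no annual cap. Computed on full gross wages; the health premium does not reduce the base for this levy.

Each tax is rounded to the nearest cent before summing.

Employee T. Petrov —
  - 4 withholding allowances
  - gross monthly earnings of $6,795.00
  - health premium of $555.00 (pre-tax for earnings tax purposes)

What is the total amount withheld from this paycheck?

$981.75

Earnings Tax: taxable = $6,795.00 − $555.00 − 4×$580.00 = $3,920.00
  10.9% × $3,920.00 = $427.28
Training Fund Levy: 8.16% × $6,795.00 = $554.47
Total: $427.28 + $554.47 = $981.75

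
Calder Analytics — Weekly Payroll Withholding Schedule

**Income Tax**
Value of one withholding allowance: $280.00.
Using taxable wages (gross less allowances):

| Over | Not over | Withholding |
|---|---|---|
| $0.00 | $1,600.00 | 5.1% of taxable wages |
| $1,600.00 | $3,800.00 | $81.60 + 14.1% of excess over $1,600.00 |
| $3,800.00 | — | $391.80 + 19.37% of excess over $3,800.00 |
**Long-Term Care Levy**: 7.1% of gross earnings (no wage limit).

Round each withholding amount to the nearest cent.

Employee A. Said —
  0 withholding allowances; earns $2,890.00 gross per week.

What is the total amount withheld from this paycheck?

Income Tax: taxable = $2,890.00
  $81.60 + 14.1% × ($2,890.00 − $1,600.00) = $81.60 + 14.1% × $1,290.00 = $263.49
Long-Term Care Levy: 7.1% × $2,890.00 = $205.19
Total: $263.49 + $205.19 = $468.68

$468.68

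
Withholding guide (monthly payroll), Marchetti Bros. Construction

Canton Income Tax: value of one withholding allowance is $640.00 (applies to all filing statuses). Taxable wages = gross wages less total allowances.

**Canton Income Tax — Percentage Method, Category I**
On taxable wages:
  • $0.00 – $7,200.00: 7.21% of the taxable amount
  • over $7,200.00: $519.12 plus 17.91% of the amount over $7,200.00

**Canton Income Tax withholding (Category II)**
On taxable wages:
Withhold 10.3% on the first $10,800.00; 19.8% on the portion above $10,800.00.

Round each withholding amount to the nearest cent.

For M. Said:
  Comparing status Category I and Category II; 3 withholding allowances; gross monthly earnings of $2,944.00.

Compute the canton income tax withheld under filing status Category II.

$105.47

Canton Income Tax (Category II): taxable = $2,944.00 − 3×$640.00 = $1,024.00
  10.3% × $1,024.00 = $105.47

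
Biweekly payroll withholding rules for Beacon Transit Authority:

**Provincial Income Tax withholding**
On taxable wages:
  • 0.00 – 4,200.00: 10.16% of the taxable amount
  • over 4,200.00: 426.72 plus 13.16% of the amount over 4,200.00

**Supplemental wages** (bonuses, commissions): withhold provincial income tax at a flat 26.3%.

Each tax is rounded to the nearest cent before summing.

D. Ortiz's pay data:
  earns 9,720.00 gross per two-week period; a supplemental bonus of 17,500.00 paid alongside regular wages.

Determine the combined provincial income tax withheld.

5,755.65

Provincial Income Tax: taxable = 9,720.00
  426.72 + 13.16% × (9,720.00 − 4,200.00) = 426.72 + 13.16% × 5,520.00 = 1,153.15
Supplemental (26.3% flat on bonus): 26.3% × 17,500.00 = 4,602.50
Total provincial income tax: 1,153.15 + 4,602.50 = 5,755.65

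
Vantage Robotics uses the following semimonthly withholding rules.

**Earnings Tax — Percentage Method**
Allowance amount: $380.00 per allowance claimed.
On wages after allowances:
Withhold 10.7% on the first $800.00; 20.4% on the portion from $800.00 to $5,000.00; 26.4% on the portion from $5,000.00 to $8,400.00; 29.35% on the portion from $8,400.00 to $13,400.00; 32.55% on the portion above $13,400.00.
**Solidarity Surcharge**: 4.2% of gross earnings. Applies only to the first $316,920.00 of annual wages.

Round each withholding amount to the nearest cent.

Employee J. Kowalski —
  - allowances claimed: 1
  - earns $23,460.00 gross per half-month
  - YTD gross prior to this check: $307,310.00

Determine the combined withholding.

$6,861.96

Earnings Tax: taxable = $23,460.00 − 1×$380.00 = $23,080.00
  $3,307.50 + 32.55% × ($23,080.00 − $13,400.00) = $3,307.50 + 32.55% × $9,680.00 = $6,458.34
Solidarity Surcharge: cap $316,920.00 − YTD $307,310.00 = $9,610.00 subject; 4.2% × $9,610.00 = $403.62
Total: $6,458.34 + $403.62 = $6,861.96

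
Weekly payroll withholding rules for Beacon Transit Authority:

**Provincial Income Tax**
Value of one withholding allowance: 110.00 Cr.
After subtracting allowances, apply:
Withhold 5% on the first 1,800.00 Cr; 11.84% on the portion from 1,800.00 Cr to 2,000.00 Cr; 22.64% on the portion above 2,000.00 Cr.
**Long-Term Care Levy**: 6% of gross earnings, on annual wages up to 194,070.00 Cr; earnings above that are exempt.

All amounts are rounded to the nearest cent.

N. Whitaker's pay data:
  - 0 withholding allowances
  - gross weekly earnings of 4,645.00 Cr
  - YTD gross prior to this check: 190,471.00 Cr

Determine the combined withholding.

928.45 Cr

Provincial Income Tax: taxable = 4,645.00 Cr
  113.68 Cr + 22.64% × (4,645.00 Cr − 2,000.00 Cr) = 113.68 Cr + 22.64% × 2,645.00 Cr = 712.51 Cr
Long-Term Care Levy: cap 194,070.00 Cr − YTD 190,471.00 Cr = 3,599.00 Cr subject; 6% × 3,599.00 Cr = 215.94 Cr
Total: 712.51 Cr + 215.94 Cr = 928.45 Cr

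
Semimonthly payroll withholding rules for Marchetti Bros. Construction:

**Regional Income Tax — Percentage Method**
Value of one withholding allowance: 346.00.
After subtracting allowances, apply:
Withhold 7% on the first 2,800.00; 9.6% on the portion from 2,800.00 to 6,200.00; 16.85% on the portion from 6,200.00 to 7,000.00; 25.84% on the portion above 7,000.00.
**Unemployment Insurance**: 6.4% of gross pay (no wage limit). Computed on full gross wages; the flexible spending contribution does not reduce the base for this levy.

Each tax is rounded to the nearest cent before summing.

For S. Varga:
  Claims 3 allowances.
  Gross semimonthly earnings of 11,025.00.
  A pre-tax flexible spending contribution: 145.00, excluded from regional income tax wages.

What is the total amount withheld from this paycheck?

2,097.17

Regional Income Tax: taxable = 11,025.00 − 145.00 − 3×346.00 = 9,842.00
  657.20 + 25.84% × (9,842.00 − 7,000.00) = 657.20 + 25.84% × 2,842.00 = 1,391.57
Unemployment Insurance: 6.4% × 11,025.00 = 705.60
Total: 1,391.57 + 705.60 = 2,097.17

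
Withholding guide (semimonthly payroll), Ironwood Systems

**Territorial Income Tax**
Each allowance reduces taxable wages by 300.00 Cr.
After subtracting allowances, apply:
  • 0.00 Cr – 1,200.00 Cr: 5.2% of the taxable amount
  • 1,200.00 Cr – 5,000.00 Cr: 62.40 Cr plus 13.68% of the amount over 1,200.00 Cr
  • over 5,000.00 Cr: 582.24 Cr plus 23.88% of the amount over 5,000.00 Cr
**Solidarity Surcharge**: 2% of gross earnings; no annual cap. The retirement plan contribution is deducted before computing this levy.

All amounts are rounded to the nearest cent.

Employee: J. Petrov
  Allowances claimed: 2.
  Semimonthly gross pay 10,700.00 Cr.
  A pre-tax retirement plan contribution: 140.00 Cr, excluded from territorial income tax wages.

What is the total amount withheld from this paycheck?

Territorial Income Tax: taxable = 10,700.00 Cr − 140.00 Cr − 2×300.00 Cr = 9,960.00 Cr
  582.24 Cr + 23.88% × (9,960.00 Cr − 5,000.00 Cr) = 582.24 Cr + 23.88% × 4,960.00 Cr = 1,766.69 Cr
Solidarity Surcharge: 2% × 10,560.00 Cr = 211.20 Cr
Total: 1,766.69 Cr + 211.20 Cr = 1,977.89 Cr

1,977.89 Cr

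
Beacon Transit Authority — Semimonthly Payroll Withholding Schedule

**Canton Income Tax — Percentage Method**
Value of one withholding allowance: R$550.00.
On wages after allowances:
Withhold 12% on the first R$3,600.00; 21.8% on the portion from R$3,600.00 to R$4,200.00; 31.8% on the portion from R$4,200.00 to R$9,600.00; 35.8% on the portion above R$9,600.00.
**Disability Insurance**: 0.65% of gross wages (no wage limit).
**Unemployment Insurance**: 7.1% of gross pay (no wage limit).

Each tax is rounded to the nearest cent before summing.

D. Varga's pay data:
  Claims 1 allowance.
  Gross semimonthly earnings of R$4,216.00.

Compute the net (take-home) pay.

R$3,442.87

Canton Income Tax: taxable = R$4,216.00 − 1×R$550.00 = R$3,666.00
  R$432.00 + 21.8% × (R$3,666.00 − R$3,600.00) = R$432.00 + 21.8% × R$66.00 = R$446.39
Disability Insurance: 0.65% × R$4,216.00 = R$27.40
Unemployment Insurance: 7.1% × R$4,216.00 = R$299.34
Total withheld: R$446.39 + R$27.40 + R$299.34 = R$773.13
Net pay: R$4,216.00 − R$773.13 = R$3,442.87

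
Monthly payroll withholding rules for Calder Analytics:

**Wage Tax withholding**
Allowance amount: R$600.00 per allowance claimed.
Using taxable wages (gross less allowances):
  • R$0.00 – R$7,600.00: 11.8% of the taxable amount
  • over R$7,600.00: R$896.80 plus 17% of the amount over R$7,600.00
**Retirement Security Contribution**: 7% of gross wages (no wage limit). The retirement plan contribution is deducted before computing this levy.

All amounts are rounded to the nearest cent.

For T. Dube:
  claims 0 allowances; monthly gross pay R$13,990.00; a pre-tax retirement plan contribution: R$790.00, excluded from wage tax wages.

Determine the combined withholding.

R$2,772.80

Wage Tax: taxable = R$13,990.00 − R$790.00 = R$13,200.00
  R$896.80 + 17% × (R$13,200.00 − R$7,600.00) = R$896.80 + 17% × R$5,600.00 = R$1,848.80
Retirement Security Contribution: 7% × R$13,200.00 = R$924.00
Total: R$1,848.80 + R$924.00 = R$2,772.80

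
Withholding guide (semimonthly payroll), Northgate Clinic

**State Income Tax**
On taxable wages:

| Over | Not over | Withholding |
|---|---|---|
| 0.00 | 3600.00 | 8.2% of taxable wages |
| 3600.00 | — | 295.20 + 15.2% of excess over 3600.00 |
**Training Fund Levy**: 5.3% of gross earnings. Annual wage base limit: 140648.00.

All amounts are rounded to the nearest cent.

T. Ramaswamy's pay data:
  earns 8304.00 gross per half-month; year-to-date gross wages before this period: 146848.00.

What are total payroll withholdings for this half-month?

State Income Tax: taxable = 8304.00
  295.20 + 15.2% × (8304.00 − 3600.00) = 295.20 + 15.2% × 4704.00 = 1010.21
Training Fund Levy: YTD 146848.00 ≥ cap 140648.00 → 0.00
Total: 1010.21 + 0.00 = 1010.21

1010.21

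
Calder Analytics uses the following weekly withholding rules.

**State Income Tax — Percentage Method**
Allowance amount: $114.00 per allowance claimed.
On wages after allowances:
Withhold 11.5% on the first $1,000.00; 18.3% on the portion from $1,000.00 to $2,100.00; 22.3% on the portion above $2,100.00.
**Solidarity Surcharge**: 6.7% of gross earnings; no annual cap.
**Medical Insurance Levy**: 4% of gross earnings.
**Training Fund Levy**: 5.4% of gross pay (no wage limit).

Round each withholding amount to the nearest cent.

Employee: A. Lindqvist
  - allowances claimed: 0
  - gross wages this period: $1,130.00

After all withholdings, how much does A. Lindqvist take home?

State Income Tax: taxable = $1,130.00
  $115.00 + 18.3% × ($1,130.00 − $1,000.00) = $115.00 + 18.3% × $130.00 = $138.79
Solidarity Surcharge: 6.7% × $1,130.00 = $75.71
Medical Insurance Levy: 4% × $1,130.00 = $45.20
Training Fund Levy: 5.4% × $1,130.00 = $61.02
Total withheld: $138.79 + $75.71 + $45.20 + $61.02 = $320.72
Net pay: $1,130.00 − $320.72 = $809.28

$809.28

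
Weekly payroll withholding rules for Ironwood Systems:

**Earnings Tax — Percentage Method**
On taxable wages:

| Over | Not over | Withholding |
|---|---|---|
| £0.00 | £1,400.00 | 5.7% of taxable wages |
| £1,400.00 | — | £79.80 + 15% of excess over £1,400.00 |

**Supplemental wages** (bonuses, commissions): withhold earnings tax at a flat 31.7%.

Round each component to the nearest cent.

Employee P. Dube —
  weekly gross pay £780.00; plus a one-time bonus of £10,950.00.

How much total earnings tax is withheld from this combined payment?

Earnings Tax: taxable = £780.00
  5.7% × £780.00 = £44.46
Supplemental (31.7% flat on bonus): 31.7% × £10,950.00 = £3,471.15
Total earnings tax: £44.46 + £3,471.15 = £3,515.61

£3,515.61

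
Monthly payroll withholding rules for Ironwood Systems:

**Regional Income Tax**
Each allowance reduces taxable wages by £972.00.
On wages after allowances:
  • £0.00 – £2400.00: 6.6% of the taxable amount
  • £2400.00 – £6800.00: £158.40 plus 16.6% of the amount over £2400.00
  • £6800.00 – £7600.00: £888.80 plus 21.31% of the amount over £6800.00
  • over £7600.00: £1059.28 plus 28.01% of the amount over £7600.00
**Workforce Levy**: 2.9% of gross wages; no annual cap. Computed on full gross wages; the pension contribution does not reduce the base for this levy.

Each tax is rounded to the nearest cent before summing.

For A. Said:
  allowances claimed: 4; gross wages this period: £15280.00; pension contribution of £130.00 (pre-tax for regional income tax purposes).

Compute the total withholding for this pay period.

£2528.13

Regional Income Tax: taxable = £15280.00 − £130.00 − 4×£972.00 = £11262.00
  £1059.28 + 28.01% × (£11262.00 − £7600.00) = £1059.28 + 28.01% × £3662.00 = £2085.01
Workforce Levy: 2.9% × £15280.00 = £443.12
Total: £2085.01 + £443.12 = £2528.13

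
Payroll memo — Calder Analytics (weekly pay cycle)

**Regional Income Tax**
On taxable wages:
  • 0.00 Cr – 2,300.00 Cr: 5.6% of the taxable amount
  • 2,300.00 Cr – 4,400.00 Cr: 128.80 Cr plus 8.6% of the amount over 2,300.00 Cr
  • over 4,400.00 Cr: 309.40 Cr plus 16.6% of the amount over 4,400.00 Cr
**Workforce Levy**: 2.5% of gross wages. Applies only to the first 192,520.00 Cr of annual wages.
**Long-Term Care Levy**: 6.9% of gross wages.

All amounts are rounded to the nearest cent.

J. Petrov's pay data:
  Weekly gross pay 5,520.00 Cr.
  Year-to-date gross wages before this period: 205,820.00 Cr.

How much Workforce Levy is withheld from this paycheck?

Workforce Levy: YTD 205,820.00 Cr ≥ cap 192,520.00 Cr → 0.00 Cr

0.00 Cr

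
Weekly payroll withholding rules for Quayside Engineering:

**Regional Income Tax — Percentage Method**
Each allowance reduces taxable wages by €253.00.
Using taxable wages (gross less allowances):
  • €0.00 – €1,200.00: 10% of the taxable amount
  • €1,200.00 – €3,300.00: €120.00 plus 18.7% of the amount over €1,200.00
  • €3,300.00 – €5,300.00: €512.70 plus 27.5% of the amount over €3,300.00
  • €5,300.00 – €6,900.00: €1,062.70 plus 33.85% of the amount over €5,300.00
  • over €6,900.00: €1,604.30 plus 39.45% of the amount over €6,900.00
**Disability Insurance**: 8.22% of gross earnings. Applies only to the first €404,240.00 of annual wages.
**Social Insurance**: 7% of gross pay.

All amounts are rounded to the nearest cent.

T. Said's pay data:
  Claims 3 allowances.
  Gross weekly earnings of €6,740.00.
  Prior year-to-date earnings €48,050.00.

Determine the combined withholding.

Regional Income Tax: taxable = €6,740.00 − 3×€253.00 = €5,981.00
  €1,062.70 + 33.85% × (€5,981.00 − €5,300.00) = €1,062.70 + 33.85% × €681.00 = €1,293.22
Disability Insurance: 8.22% × €6,740.00 = €554.03
Social Insurance: 7% × €6,740.00 = €471.80
Total: €1,293.22 + €554.03 + €471.80 = €2,319.05

€2,319.05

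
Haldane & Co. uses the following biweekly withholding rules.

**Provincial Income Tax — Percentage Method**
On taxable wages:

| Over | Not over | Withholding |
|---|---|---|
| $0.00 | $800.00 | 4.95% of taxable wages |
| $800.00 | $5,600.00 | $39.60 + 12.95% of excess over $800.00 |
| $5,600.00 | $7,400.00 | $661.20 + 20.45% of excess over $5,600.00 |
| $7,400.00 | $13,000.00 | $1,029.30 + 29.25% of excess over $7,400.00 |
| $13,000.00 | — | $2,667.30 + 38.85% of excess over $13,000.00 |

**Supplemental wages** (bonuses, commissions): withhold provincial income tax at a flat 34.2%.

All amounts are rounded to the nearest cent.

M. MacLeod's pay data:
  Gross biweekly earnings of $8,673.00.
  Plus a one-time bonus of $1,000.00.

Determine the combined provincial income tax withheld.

Provincial Income Tax: taxable = $8,673.00
  $1,029.30 + 29.25% × ($8,673.00 − $7,400.00) = $1,029.30 + 29.25% × $1,273.00 = $1,401.65
Supplemental (34.2% flat on bonus): 34.2% × $1,000.00 = $342.00
Total provincial income tax: $1,401.65 + $342.00 = $1,743.65

$1,743.65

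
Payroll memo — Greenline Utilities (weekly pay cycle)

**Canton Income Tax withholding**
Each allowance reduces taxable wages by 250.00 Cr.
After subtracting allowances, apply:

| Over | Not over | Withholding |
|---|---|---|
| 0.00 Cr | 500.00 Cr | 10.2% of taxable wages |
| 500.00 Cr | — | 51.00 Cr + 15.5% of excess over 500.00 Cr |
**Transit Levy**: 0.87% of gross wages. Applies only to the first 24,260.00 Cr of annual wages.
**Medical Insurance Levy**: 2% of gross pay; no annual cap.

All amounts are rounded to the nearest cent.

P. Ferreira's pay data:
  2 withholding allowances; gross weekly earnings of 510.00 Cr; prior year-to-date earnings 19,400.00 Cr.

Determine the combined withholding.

15.66 Cr

Canton Income Tax: taxable = 510.00 Cr − 2×250.00 Cr = 10.00 Cr
  10.2% × 10.00 Cr = 1.02 Cr
Transit Levy: 0.87% × 510.00 Cr = 4.44 Cr
Medical Insurance Levy: 2% × 510.00 Cr = 10.20 Cr
Total: 1.02 Cr + 4.44 Cr + 10.20 Cr = 15.66 Cr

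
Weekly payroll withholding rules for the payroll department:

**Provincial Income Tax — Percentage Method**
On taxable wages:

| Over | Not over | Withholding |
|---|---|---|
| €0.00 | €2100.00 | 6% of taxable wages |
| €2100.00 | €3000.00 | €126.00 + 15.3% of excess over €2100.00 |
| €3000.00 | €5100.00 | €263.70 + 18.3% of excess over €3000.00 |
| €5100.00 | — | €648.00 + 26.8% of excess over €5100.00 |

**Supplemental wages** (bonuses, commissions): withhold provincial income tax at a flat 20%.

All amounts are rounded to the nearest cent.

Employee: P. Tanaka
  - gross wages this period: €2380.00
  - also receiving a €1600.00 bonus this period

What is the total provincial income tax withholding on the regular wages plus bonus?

€488.84

Provincial Income Tax: taxable = €2380.00
  €126.00 + 15.3% × (€2380.00 − €2100.00) = €126.00 + 15.3% × €280.00 = €168.84
Supplemental (20% flat on bonus): 20% × €1600.00 = €320.00
Total provincial income tax: €168.84 + €320.00 = €488.84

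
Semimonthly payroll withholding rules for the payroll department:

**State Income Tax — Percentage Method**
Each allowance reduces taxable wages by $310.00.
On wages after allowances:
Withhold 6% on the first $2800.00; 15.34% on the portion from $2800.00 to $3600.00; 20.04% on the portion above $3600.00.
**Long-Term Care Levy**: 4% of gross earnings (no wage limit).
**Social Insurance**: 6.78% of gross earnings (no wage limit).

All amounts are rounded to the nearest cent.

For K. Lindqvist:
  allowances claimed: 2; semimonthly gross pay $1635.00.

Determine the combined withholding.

$237.15

State Income Tax: taxable = $1635.00 − 2×$310.00 = $1015.00
  6% × $1015.00 = $60.90
Long-Term Care Levy: 4% × $1635.00 = $65.40
Social Insurance: 6.78% × $1635.00 = $110.85
Total: $60.90 + $65.40 + $110.85 = $237.15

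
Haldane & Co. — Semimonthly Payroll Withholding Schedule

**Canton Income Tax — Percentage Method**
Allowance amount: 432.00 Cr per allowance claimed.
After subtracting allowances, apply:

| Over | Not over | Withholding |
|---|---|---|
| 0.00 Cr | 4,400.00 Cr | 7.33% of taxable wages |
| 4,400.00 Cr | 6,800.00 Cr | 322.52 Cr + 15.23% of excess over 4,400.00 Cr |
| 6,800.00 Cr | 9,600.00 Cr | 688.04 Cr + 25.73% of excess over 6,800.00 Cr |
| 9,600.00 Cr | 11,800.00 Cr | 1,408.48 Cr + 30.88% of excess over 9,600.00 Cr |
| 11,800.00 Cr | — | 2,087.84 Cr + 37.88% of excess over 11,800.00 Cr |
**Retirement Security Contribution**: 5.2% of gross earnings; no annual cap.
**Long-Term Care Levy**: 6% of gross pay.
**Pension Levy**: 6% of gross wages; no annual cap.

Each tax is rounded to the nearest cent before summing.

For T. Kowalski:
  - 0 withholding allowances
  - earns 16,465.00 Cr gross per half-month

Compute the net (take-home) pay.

9,778.08 Cr

Canton Income Tax: taxable = 16,465.00 Cr
  2,087.84 Cr + 37.88% × (16,465.00 Cr − 11,800.00 Cr) = 2,087.84 Cr + 37.88% × 4,665.00 Cr = 3,854.94 Cr
Retirement Security Contribution: 5.2% × 16,465.00 Cr = 856.18 Cr
Long-Term Care Levy: 6% × 16,465.00 Cr = 987.90 Cr
Pension Levy: 6% × 16,465.00 Cr = 987.90 Cr
Total withheld: 3,854.94 Cr + 856.18 Cr + 987.90 Cr + 987.90 Cr = 6,686.92 Cr
Net pay: 16,465.00 Cr − 6,686.92 Cr = 9,778.08 Cr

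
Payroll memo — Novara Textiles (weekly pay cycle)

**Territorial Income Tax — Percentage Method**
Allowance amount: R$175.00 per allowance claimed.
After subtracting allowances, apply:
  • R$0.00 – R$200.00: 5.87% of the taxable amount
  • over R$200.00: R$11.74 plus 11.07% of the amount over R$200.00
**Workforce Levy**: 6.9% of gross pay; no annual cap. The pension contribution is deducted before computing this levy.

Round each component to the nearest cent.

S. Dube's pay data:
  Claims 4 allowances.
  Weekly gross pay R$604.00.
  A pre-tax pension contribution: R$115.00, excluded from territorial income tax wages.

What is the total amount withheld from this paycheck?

R$33.74

Territorial Income Tax: taxable = R$604.00 − R$115.00 − 4×R$175.00 = R$-211.00
  Taxable ≤ 0 → R$0.00
Workforce Levy: 6.9% × R$489.00 = R$33.74
Total: R$0.00 + R$33.74 = R$33.74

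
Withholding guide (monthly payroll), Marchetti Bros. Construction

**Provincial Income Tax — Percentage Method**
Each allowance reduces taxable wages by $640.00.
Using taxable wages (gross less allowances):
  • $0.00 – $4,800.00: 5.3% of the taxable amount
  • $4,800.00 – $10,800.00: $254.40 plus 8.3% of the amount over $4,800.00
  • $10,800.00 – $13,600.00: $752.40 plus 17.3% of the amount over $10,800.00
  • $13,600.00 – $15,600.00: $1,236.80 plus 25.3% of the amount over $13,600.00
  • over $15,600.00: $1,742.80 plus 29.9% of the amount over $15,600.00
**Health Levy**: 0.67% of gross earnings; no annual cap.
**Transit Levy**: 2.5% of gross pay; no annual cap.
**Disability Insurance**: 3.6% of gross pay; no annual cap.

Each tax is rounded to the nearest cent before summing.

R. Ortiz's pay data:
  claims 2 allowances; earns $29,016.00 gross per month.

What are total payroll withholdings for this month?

$7,335.85

Provincial Income Tax: taxable = $29,016.00 − 2×$640.00 = $27,736.00
  $1,742.80 + 29.9% × ($27,736.00 − $15,600.00) = $1,742.80 + 29.9% × $12,136.00 = $5,371.46
Health Levy: 0.67% × $29,016.00 = $194.41
Transit Levy: 2.5% × $29,016.00 = $725.40
Disability Insurance: 3.6% × $29,016.00 = $1,044.58
Total: $5,371.46 + $194.41 + $725.40 + $1,044.58 = $7,335.85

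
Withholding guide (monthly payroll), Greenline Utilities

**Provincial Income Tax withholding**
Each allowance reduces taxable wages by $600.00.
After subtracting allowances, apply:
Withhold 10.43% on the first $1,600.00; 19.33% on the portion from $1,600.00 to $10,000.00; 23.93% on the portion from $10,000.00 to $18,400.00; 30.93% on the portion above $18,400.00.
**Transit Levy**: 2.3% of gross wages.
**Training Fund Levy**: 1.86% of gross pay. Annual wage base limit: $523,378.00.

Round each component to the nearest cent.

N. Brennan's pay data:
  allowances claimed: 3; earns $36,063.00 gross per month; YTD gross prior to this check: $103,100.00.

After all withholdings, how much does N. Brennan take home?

$25,855.63

Provincial Income Tax: taxable = $36,063.00 − 3×$600.00 = $34,263.00
  $3,800.72 + 30.93% × ($34,263.00 − $18,400.00) = $3,800.72 + 30.93% × $15,863.00 = $8,707.15
Transit Levy: 2.3% × $36,063.00 = $829.45
Training Fund Levy: 1.86% × $36,063.00 = $670.77
Total withheld: $8,707.15 + $829.45 + $670.77 = $10,207.37
Net pay: $36,063.00 − $10,207.37 = $25,855.63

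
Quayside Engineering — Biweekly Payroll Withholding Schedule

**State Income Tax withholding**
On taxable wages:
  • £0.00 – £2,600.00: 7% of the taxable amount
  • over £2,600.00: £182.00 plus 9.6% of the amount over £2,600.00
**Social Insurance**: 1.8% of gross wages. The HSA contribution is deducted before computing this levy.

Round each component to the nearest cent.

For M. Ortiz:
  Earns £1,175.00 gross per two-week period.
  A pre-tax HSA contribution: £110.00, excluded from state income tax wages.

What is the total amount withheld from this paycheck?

£93.72

State Income Tax: taxable = £1,175.00 − £110.00 = £1,065.00
  7% × £1,065.00 = £74.55
Social Insurance: 1.8% × £1,065.00 = £19.17
Total: £74.55 + £19.17 = £93.72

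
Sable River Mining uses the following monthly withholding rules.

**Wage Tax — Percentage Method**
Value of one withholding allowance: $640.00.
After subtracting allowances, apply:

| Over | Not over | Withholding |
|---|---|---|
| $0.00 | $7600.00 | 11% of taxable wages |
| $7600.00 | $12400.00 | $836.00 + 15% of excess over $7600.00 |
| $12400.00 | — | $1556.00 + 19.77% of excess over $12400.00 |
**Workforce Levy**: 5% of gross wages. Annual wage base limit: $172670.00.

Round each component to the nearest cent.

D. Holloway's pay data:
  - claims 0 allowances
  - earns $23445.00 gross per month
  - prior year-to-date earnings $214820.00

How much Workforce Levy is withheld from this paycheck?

$0.00

Workforce Levy: YTD $214820.00 ≥ cap $172670.00 → $0.00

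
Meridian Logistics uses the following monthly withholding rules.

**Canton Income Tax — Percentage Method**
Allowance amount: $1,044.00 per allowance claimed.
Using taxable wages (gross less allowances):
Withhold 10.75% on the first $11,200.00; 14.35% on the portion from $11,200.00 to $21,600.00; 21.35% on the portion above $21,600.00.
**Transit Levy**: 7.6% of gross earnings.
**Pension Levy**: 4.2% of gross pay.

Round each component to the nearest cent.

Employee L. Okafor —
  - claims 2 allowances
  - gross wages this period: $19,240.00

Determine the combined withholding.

$4,328.43

Canton Income Tax: taxable = $19,240.00 − 2×$1,044.00 = $17,152.00
  $1,204.00 + 14.35% × ($17,152.00 − $11,200.00) = $1,204.00 + 14.35% × $5,952.00 = $2,058.11
Transit Levy: 7.6% × $19,240.00 = $1,462.24
Pension Levy: 4.2% × $19,240.00 = $808.08
Total: $2,058.11 + $1,462.24 + $808.08 = $4,328.43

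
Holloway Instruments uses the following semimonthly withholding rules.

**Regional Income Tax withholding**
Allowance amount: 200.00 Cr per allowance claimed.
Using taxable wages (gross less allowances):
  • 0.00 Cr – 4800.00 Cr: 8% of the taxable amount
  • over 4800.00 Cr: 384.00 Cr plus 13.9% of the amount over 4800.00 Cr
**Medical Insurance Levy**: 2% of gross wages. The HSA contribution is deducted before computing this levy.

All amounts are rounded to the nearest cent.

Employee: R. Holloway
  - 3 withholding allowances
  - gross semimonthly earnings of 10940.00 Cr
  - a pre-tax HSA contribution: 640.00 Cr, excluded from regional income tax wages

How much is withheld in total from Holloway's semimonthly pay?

1271.10 Cr

Regional Income Tax: taxable = 10940.00 Cr − 640.00 Cr − 3×200.00 Cr = 9700.00 Cr
  384.00 Cr + 13.9% × (9700.00 Cr − 4800.00 Cr) = 384.00 Cr + 13.9% × 4900.00 Cr = 1065.10 Cr
Medical Insurance Levy: 2% × 10300.00 Cr = 206.00 Cr
Total: 1065.10 Cr + 206.00 Cr = 1271.10 Cr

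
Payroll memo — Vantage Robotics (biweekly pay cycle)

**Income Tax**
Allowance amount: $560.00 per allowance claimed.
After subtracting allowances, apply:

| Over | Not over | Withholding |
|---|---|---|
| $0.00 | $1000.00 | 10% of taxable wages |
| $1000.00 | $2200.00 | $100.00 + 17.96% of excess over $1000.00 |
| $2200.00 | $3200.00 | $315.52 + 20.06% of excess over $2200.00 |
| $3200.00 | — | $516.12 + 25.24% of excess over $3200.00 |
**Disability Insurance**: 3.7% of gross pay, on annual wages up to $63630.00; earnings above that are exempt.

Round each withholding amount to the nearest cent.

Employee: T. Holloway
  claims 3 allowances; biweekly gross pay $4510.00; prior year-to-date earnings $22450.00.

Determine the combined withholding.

$608.77

Income Tax: taxable = $4510.00 − 3×$560.00 = $2830.00
  $315.52 + 20.06% × ($2830.00 − $2200.00) = $315.52 + 20.06% × $630.00 = $441.90
Disability Insurance: 3.7% × $4510.00 = $166.87
Total: $441.90 + $166.87 = $608.77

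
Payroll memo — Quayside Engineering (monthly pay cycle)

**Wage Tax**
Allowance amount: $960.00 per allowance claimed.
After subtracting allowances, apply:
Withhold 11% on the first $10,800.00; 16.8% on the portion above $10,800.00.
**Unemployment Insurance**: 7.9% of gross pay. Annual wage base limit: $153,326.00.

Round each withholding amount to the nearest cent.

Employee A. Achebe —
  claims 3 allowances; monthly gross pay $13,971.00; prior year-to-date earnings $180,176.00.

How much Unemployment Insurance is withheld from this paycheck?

$0.00

Unemployment Insurance: YTD $180,176.00 ≥ cap $153,326.00 → $0.00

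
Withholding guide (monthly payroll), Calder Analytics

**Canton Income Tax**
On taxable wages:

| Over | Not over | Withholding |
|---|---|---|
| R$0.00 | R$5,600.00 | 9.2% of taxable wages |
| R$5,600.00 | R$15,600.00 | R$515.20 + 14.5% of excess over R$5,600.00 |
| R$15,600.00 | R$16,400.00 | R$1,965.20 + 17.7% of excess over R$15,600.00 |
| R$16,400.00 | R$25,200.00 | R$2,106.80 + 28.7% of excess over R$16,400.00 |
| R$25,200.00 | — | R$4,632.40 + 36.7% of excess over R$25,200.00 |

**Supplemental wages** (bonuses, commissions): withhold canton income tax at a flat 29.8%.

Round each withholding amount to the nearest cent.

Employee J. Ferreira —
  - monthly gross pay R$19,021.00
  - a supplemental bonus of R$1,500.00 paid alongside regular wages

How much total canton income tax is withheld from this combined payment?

Canton Income Tax: taxable = R$19,021.00
  R$2,106.80 + 28.7% × (R$19,021.00 − R$16,400.00) = R$2,106.80 + 28.7% × R$2,621.00 = R$2,859.03
Supplemental (29.8% flat on bonus): 29.8% × R$1,500.00 = R$447.00
Total canton income tax: R$2,859.03 + R$447.00 = R$3,306.03

R$3,306.03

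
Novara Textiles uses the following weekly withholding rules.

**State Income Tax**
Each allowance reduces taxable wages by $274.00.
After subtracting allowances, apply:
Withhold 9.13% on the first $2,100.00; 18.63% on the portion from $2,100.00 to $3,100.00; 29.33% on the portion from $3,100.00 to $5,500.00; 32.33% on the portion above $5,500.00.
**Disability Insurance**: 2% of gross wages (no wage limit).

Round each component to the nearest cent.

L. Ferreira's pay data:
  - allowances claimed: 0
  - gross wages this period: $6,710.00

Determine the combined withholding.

State Income Tax: taxable = $6,710.00
  $1,081.95 + 32.33% × ($6,710.00 − $5,500.00) = $1,081.95 + 32.33% × $1,210.00 = $1,473.14
Disability Insurance: 2% × $6,710.00 = $134.20
Total: $1,473.14 + $134.20 = $1,607.34

$1,607.34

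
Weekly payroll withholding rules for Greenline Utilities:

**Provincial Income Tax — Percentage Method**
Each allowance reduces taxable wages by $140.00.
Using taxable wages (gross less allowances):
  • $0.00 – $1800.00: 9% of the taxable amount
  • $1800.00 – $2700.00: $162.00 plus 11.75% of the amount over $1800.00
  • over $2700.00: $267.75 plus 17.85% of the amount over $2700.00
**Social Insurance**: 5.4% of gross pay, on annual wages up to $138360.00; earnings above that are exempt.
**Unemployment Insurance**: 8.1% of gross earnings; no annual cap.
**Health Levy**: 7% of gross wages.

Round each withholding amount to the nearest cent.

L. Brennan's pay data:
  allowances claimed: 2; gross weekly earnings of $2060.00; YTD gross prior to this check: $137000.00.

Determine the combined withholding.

Provincial Income Tax: taxable = $2060.00 − 2×$140.00 = $1780.00
  9% × $1780.00 = $160.20
Social Insurance: cap $138360.00 − YTD $137000.00 = $1360.00 subject; 5.4% × $1360.00 = $73.44
Unemployment Insurance: 8.1% × $2060.00 = $166.86
Health Levy: 7% × $2060.00 = $144.20
Total: $160.20 + $73.44 + $166.86 + $144.20 = $544.70

$544.70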